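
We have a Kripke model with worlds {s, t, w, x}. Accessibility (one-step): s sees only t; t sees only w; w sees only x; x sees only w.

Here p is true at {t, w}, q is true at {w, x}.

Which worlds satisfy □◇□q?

s: successors {t}; ◇□q there: t:T. ✓
t: successors {w}; ◇□q there: w:T. ✓
w: successors {x}; ◇□q there: x:T. ✓
x: successors {w}; ◇□q there: w:T. ✓

{s, t, w, x}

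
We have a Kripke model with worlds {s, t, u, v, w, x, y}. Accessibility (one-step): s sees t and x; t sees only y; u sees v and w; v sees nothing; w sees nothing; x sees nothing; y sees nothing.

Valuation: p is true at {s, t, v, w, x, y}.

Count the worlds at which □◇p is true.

4

s: successors {t, x}; ◇p there: t:T, x:F. ✗
t: successors {y}; ◇p there: y:F. ✗
u: successors {v, w}; ◇p there: v:F, w:F. ✗
v: no successors, so □◇p holds vacuously. ✓
w: no successors, so □◇p holds vacuously. ✓
x: no successors, so □◇p holds vacuously. ✓
y: no successors, so □◇p holds vacuously. ✓
Satisfying worlds: {v, w, x, y}.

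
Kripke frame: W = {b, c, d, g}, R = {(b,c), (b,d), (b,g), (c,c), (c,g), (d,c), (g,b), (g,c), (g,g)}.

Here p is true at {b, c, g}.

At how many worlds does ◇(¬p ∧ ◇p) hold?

b: successors {c, d, g}; ¬p ∧ ◇p there: c:F, d:T, g:F. ✓
c: successors {c, g}; ¬p ∧ ◇p there: c:F, g:F. ✗
d: successors {c}; ¬p ∧ ◇p there: c:F. ✗
g: successors {b, c, g}; ¬p ∧ ◇p there: b:F, c:F, g:F. ✗
Satisfying worlds: {b}.

1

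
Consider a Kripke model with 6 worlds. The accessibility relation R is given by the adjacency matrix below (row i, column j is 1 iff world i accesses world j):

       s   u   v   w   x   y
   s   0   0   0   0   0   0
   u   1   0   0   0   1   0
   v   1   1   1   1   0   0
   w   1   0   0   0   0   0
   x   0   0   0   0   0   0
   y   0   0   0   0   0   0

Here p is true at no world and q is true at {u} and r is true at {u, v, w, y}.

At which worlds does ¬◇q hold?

{s, u, w, x, y}

s: ◇q is F. ✓
u: ◇q is F. ✓
v: ◇q is T. ✗
w: ◇q is F. ✓
x: ◇q is F. ✓
y: ◇q is F. ✓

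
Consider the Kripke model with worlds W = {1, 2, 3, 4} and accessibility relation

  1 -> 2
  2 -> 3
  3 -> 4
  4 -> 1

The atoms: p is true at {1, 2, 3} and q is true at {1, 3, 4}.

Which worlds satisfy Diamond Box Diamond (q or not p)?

1: successors {2}; Box Diamond (q or not p) there: 2:T. ✓
2: successors {3}; Box Diamond (q or not p) there: 3:T. ✓
3: successors {4}; Box Diamond (q or not p) there: 4:F. ✗
4: successors {1}; Box Diamond (q or not p) there: 1:T. ✓

{1, 2, 4}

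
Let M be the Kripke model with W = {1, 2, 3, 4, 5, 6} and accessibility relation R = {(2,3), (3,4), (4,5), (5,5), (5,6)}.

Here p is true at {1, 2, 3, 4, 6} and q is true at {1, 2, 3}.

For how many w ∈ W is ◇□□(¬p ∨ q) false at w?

4

1: no successors, so ◇□□(¬p ∨ q) fails. ✗
2: successors {3}; □□(¬p ∨ q) there: 3:T. ✓
3: successors {4}; □□(¬p ∨ q) there: 4:F. ✗
4: successors {5}; □□(¬p ∨ q) there: 5:F. ✗
5: successors {5, 6}; □□(¬p ∨ q) there: 5:F, 6:T. ✓
6: no successors, so ◇□□(¬p ∨ q) fails. ✗
Satisfying worlds: {2, 5}.
So ◇□□(¬p ∨ q) fails at the other 4 worlds.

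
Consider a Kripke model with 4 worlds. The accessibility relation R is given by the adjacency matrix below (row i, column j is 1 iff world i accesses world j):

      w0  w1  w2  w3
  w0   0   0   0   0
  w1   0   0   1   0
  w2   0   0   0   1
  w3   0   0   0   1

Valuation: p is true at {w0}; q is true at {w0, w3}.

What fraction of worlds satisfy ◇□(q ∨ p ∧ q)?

w0: no successors, so ◇□(q ∨ p ∧ q) fails. ✗
w1: successors {w2}; □(q ∨ p ∧ q) there: w2:T. ✓
w2: successors {w3}; □(q ∨ p ∧ q) there: w3:T. ✓
w3: successors {w3}; □(q ∨ p ∧ q) there: w3:T. ✓
That's 3 of 4 worlds, so 3/4.

3/4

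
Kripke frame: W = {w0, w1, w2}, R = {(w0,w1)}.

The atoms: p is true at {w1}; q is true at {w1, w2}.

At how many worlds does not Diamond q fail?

1

w0: Diamond q is T. ✗
w1: Diamond q is F. ✓
w2: Diamond q is F. ✓
Satisfying worlds: {w1, w2}.
So not Diamond q fails at the other 1 world.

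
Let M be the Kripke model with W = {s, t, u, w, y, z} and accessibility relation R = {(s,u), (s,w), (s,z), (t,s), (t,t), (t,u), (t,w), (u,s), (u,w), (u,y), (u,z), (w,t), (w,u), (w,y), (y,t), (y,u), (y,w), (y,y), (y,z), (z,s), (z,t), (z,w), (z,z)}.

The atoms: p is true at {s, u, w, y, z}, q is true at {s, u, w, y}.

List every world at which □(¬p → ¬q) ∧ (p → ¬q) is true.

{t, z}

s: □(¬p → ¬q) is T, p → ¬q is F. ✗
t: □(¬p → ¬q) is T, p → ¬q is T. ✓
u: □(¬p → ¬q) is T, p → ¬q is F. ✗
w: □(¬p → ¬q) is T, p → ¬q is F. ✗
y: □(¬p → ¬q) is T, p → ¬q is F. ✗
z: □(¬p → ¬q) is T, p → ¬q is T. ✓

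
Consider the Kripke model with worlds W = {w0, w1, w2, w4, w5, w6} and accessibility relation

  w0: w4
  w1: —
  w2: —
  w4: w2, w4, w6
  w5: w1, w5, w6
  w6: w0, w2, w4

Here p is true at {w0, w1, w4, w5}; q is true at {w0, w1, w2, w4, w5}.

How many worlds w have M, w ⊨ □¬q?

w0: successors {w4}; ¬q there: w4:F. ✗
w1: no successors, so □¬q holds vacuously. ✓
w2: no successors, so □¬q holds vacuously. ✓
w4: successors {w2, w4, w6}; ¬q there: w2:F, w4:F, w6:T. ✗
w5: successors {w1, w5, w6}; ¬q there: w1:F, w5:F, w6:T. ✗
w6: successors {w0, w2, w4}; ¬q there: w0:F, w2:F, w4:F. ✗
Satisfying worlds: {w1, w2}.

2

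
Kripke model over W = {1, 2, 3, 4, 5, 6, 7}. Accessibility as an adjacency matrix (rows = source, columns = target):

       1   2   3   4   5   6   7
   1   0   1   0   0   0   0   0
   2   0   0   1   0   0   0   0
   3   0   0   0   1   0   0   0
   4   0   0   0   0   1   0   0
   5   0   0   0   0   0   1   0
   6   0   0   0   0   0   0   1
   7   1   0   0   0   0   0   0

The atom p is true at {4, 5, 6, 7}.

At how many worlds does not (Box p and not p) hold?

6

1: Box p and not p is F. ✓
2: Box p and not p is F. ✓
3: Box p and not p is T. ✗
4: Box p and not p is F. ✓
5: Box p and not p is F. ✓
6: Box p and not p is F. ✓
7: Box p and not p is F. ✓
Satisfying worlds: {1, 2, 4, 5, 6, 7}.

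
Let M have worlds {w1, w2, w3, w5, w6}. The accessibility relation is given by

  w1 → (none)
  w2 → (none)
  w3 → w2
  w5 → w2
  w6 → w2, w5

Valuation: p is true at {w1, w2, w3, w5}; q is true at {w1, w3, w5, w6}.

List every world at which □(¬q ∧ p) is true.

w1: no successors, so □(¬q ∧ p) holds vacuously. ✓
w2: no successors, so □(¬q ∧ p) holds vacuously. ✓
w3: successors {w2}; ¬q ∧ p there: w2:T. ✓
w5: successors {w2}; ¬q ∧ p there: w2:T. ✓
w6: successors {w2, w5}; ¬q ∧ p there: w2:T, w5:F. ✗

{w1, w2, w3, w5}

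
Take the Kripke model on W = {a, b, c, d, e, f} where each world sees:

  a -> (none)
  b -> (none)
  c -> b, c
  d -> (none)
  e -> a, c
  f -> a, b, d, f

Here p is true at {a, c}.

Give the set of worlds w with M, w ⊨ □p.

{a, b, d, e}

a: no successors, so □p holds vacuously. ✓
b: no successors, so □p holds vacuously. ✓
c: successors {b, c}; p there: b:F, c:T. ✗
d: no successors, so □p holds vacuously. ✓
e: successors {a, c}; p there: a:T, c:T. ✓
f: successors {a, b, d, f}; p there: a:T, b:F, d:F, f:F. ✗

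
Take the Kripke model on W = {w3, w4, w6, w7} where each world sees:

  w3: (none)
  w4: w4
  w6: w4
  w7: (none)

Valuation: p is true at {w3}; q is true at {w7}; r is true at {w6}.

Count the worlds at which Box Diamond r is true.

w3: no successors, so Box Diamond r holds vacuously. ✓
w4: successors {w4}; Diamond r there: w4:F. ✗
w6: successors {w4}; Diamond r there: w4:F. ✗
w7: no successors, so Box Diamond r holds vacuously. ✓
Satisfying worlds: {w3, w7}.

2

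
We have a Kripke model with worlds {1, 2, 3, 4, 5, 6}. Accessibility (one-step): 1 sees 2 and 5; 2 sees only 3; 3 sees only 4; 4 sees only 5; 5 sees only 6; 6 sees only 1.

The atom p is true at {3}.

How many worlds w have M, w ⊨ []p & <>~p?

1: []p is F, <>~p is T. ✗
2: []p is T, <>~p is F. ✗
3: []p is F, <>~p is T. ✗
4: []p is F, <>~p is T. ✗
5: []p is F, <>~p is T. ✗
6: []p is F, <>~p is T. ✗
Satisfying worlds: ∅.

0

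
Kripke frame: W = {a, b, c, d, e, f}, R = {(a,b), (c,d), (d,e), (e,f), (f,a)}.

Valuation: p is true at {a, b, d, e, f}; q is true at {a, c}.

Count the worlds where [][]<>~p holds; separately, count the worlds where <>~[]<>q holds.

2 and 3

For [][]<>~p:
a: successors {b}; []<>~p there: b:T. ✓
b: no successors, so [][]<>~p holds vacuously. ✓
c: successors {d}; []<>~p there: d:F. ✗
d: successors {e}; []<>~p there: e:F. ✗
e: successors {f}; []<>~p there: f:F. ✗
f: successors {a}; []<>~p there: a:F. ✗
— 2 worlds.
For <>~[]<>q:
a: successors {b}; ~[]<>q there: b:F. ✗
b: no successors, so <>~[]<>q fails. ✗
c: successors {d}; ~[]<>q there: d:T. ✓
d: successors {e}; ~[]<>q there: e:F. ✗
e: successors {f}; ~[]<>q there: f:T. ✓
f: successors {a}; ~[]<>q there: a:T. ✓
— 3 worlds.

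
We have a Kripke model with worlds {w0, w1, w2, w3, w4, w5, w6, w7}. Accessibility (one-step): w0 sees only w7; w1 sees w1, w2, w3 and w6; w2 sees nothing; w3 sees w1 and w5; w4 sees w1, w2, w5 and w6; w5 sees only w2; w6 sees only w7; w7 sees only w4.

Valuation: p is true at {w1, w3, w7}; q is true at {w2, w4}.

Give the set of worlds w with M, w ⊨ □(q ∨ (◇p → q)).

w0: successors {w7}; q ∨ (◇p → q) there: w7:T. ✓
w1: successors {w1, w2, w3, w6}; q ∨ (◇p → q) there: w1:F, w2:T, w3:F, w6:F. ✗
w2: no successors, so □(q ∨ (◇p → q)) holds vacuously. ✓
w3: successors {w1, w5}; q ∨ (◇p → q) there: w1:F, w5:T. ✗
w4: successors {w1, w2, w5, w6}; q ∨ (◇p → q) there: w1:F, w2:T, w5:T, w6:F. ✗
w5: successors {w2}; q ∨ (◇p → q) there: w2:T. ✓
w6: successors {w7}; q ∨ (◇p → q) there: w7:T. ✓
w7: successors {w4}; q ∨ (◇p → q) there: w4:T. ✓

{w0, w2, w5, w6, w7}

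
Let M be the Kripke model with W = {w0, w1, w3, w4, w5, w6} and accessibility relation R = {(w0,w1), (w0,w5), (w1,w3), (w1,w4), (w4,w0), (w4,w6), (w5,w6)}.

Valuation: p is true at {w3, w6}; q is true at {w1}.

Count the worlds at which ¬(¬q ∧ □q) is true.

w0: ¬q ∧ □q is F. ✓
w1: ¬q ∧ □q is F. ✓
w3: ¬q ∧ □q is T. ✗
w4: ¬q ∧ □q is F. ✓
w5: ¬q ∧ □q is F. ✓
w6: ¬q ∧ □q is T. ✗
Satisfying worlds: {w0, w1, w4, w5}.

4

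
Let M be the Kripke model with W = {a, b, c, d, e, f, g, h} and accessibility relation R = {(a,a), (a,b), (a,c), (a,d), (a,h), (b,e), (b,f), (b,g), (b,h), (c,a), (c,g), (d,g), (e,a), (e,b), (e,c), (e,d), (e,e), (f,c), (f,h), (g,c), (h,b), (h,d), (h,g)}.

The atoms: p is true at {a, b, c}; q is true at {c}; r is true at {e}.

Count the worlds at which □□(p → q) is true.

2

a: successors {a, b, c, d, h}; □(p → q) there: a:F, b:T, c:F, d:T, h:F. ✗
b: successors {e, f, g, h}; □(p → q) there: e:F, f:T, g:T, h:F. ✗
c: successors {a, g}; □(p → q) there: a:F, g:T. ✗
d: successors {g}; □(p → q) there: g:T. ✓
e: successors {a, b, c, d, e}; □(p → q) there: a:F, b:T, c:F, d:T, e:F. ✗
f: successors {c, h}; □(p → q) there: c:F, h:F. ✗
g: successors {c}; □(p → q) there: c:F. ✗
h: successors {b, d, g}; □(p → q) there: b:T, d:T, g:T. ✓
Satisfying worlds: {d, h}.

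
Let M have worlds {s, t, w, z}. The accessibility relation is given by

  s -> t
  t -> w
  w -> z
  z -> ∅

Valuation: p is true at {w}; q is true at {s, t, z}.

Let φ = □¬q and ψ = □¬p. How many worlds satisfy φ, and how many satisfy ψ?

For □¬q:
s: successors {t}; ¬q there: t:F. ✗
t: successors {w}; ¬q there: w:T. ✓
w: successors {z}; ¬q there: z:F. ✗
z: no successors, so □¬q holds vacuously. ✓
— 2 worlds.
For □¬p:
s: successors {t}; ¬p there: t:T. ✓
t: successors {w}; ¬p there: w:F. ✗
w: successors {z}; ¬p there: z:T. ✓
z: no successors, so □¬p holds vacuously. ✓
— 3 worlds.

2 and 3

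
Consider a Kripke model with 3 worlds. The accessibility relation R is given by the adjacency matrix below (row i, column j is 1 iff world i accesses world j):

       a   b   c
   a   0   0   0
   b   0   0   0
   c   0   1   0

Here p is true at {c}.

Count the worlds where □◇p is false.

a: no successors, so □◇p holds vacuously. ✓
b: no successors, so □◇p holds vacuously. ✓
c: successors {b}; ◇p there: b:F. ✗
Satisfying worlds: {a, b}.
So □◇p fails at the other 1 world.

1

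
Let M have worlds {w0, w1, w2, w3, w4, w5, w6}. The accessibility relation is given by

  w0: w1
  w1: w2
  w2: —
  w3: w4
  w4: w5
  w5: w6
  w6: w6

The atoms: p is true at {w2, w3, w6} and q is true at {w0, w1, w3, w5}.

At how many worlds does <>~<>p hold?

2

w0: successors {w1}; ~<>p there: w1:F. ✗
w1: successors {w2}; ~<>p there: w2:T. ✓
w2: no successors, so <>~<>p fails. ✗
w3: successors {w4}; ~<>p there: w4:T. ✓
w4: successors {w5}; ~<>p there: w5:F. ✗
w5: successors {w6}; ~<>p there: w6:F. ✗
w6: successors {w6}; ~<>p there: w6:F. ✗
Satisfying worlds: {w1, w3}.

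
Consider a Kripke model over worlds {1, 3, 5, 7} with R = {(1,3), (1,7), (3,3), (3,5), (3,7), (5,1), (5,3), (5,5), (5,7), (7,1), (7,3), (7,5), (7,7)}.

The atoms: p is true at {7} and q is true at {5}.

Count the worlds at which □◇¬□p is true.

1: successors {3, 7}; ◇¬□p there: 3:T, 7:T. ✓
3: successors {3, 5, 7}; ◇¬□p there: 3:T, 5:T, 7:T. ✓
5: successors {1, 3, 5, 7}; ◇¬□p there: 1:T, 3:T, 5:T, 7:T. ✓
7: successors {1, 3, 5, 7}; ◇¬□p there: 1:T, 3:T, 5:T, 7:T. ✓
Satisfying worlds: {1, 3, 5, 7}.

4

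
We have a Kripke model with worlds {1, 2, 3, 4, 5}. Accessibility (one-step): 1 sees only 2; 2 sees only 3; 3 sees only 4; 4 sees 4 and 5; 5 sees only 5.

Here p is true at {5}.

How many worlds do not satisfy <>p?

3

1: successors {2}; p there: 2:F. ✗
2: successors {3}; p there: 3:F. ✗
3: successors {4}; p there: 4:F. ✗
4: successors {4, 5}; p there: 4:F, 5:T. ✓
5: successors {5}; p there: 5:T. ✓
Satisfying worlds: {4, 5}.
So <>p fails at the other 3 worlds.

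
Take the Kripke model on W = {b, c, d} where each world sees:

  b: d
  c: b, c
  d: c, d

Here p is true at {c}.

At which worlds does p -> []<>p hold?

{b, d}

b: p is F, []<>p is T. ✓
c: p is T, []<>p is F. ✗
d: p is F, []<>p is T. ✓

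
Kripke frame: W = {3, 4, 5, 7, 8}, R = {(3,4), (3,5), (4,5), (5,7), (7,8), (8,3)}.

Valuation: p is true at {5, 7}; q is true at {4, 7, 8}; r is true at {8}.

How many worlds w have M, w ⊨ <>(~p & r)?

3: successors {4, 5}; ~p & r there: 4:F, 5:F. ✗
4: successors {5}; ~p & r there: 5:F. ✗
5: successors {7}; ~p & r there: 7:F. ✗
7: successors {8}; ~p & r there: 8:T. ✓
8: successors {3}; ~p & r there: 3:F. ✗
Satisfying worlds: {7}.

1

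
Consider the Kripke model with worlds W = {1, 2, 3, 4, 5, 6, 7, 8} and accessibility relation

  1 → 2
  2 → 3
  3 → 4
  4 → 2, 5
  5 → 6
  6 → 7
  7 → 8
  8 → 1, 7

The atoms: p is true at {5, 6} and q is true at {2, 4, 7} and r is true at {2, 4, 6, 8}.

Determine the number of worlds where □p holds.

1: successors {2}; p there: 2:F. ✗
2: successors {3}; p there: 3:F. ✗
3: successors {4}; p there: 4:F. ✗
4: successors {2, 5}; p there: 2:F, 5:T. ✗
5: successors {6}; p there: 6:T. ✓
6: successors {7}; p there: 7:F. ✗
7: successors {8}; p there: 8:F. ✗
8: successors {1, 7}; p there: 1:F, 7:F. ✗
Satisfying worlds: {5}.

1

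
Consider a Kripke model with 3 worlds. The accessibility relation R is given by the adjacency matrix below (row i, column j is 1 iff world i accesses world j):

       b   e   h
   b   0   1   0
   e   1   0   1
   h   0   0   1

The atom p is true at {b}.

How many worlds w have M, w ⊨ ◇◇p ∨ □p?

b: ◇◇p is T, □p is F. ✓
e: ◇◇p is F, □p is F. ✗
h: ◇◇p is F, □p is F. ✗
Satisfying worlds: {b}.

1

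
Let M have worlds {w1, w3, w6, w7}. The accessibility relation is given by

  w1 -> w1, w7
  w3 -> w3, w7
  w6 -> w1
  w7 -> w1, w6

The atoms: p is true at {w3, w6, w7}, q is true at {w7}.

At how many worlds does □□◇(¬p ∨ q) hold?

w1: successors {w1, w7}; □◇(¬p ∨ q) there: w1:T, w7:T. ✓
w3: successors {w3, w7}; □◇(¬p ∨ q) there: w3:T, w7:T. ✓
w6: successors {w1}; □◇(¬p ∨ q) there: w1:T. ✓
w7: successors {w1, w6}; □◇(¬p ∨ q) there: w1:T, w6:T. ✓
Satisfying worlds: {w1, w3, w6, w7}.

4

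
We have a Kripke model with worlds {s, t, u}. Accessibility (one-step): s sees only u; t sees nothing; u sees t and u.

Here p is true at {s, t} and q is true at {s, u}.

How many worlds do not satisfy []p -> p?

s: []p is F, p is T. ✓
t: []p is T, p is T. ✓
u: []p is F, p is F. ✓
Satisfying worlds: {s, t, u}.
So []p -> p fails at the other 0 worlds.

0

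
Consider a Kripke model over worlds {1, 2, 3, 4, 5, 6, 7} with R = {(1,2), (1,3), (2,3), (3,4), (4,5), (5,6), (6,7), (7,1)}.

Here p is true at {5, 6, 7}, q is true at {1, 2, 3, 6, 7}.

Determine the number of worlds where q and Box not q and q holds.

1: q is T, Box not q and q is F. ✗
2: q is T, Box not q and q is F. ✗
3: q is T, Box not q and q is T. ✓
4: q is F, Box not q and q is F. ✗
5: q is F, Box not q and q is F. ✗
6: q is T, Box not q and q is F. ✗
7: q is T, Box not q and q is F. ✗
Satisfying worlds: {3}.

1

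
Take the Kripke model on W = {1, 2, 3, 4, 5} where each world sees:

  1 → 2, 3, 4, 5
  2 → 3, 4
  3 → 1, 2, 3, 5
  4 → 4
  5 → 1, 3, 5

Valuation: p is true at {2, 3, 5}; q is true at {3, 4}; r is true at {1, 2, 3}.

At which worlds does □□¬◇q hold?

1: successors {2, 3, 4, 5}; □¬◇q there: 2:F, 3:F, 4:F, 5:F. ✗
2: successors {3, 4}; □¬◇q there: 3:F, 4:F. ✗
3: successors {1, 2, 3, 5}; □¬◇q there: 1:F, 2:F, 3:F, 5:F. ✗
4: successors {4}; □¬◇q there: 4:F. ✗
5: successors {1, 3, 5}; □¬◇q there: 1:F, 3:F, 5:F. ✗

∅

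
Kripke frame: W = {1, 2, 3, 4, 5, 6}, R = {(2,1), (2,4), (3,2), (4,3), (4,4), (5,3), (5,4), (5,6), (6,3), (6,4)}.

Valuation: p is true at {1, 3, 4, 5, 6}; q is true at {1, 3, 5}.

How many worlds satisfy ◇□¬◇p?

1

1: no successors, so ◇□¬◇p fails. ✗
2: successors {1, 4}; □¬◇p there: 1:T, 4:F. ✓
3: successors {2}; □¬◇p there: 2:F. ✗
4: successors {3, 4}; □¬◇p there: 3:F, 4:F. ✗
5: successors {3, 4, 6}; □¬◇p there: 3:F, 4:F, 6:F. ✗
6: successors {3, 4}; □¬◇p there: 3:F, 4:F. ✗
Satisfying worlds: {2}.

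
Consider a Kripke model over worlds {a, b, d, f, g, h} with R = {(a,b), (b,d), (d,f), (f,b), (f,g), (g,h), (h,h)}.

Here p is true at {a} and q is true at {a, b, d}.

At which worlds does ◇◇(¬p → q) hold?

{a, d, f}

a: successors {b}; ◇(¬p → q) there: b:T. ✓
b: successors {d}; ◇(¬p → q) there: d:F. ✗
d: successors {f}; ◇(¬p → q) there: f:T. ✓
f: successors {b, g}; ◇(¬p → q) there: b:T, g:F. ✓
g: successors {h}; ◇(¬p → q) there: h:F. ✗
h: successors {h}; ◇(¬p → q) there: h:F. ✗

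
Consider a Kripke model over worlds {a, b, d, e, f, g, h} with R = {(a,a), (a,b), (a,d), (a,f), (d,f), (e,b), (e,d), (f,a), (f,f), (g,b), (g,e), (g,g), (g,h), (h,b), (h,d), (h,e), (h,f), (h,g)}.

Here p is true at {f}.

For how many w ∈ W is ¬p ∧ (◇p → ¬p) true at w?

6

a: ¬p is T, ◇p → ¬p is T. ✓
b: ¬p is T, ◇p → ¬p is T. ✓
d: ¬p is T, ◇p → ¬p is T. ✓
e: ¬p is T, ◇p → ¬p is T. ✓
f: ¬p is F, ◇p → ¬p is F. ✗
g: ¬p is T, ◇p → ¬p is T. ✓
h: ¬p is T, ◇p → ¬p is T. ✓
Satisfying worlds: {a, b, d, e, g, h}.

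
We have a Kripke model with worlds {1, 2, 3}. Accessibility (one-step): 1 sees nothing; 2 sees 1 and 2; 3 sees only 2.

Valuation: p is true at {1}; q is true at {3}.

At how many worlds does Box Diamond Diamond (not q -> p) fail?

1: no successors, so Box Diamond Diamond (not q -> p) holds vacuously. ✓
2: successors {1, 2}; Diamond Diamond (not q -> p) there: 1:F, 2:T. ✗
3: successors {2}; Diamond Diamond (not q -> p) there: 2:T. ✓
Satisfying worlds: {1, 3}.
So Box Diamond Diamond (not q -> p) fails at the other 1 world.

1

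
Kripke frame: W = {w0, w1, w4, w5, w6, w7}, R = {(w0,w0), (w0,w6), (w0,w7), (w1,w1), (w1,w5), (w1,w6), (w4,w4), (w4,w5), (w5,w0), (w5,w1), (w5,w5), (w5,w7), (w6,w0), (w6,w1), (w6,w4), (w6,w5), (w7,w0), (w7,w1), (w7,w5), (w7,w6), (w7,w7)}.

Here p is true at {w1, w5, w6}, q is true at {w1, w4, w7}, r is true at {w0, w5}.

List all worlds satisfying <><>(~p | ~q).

w0: successors {w0, w6, w7}; <>(~p | ~q) there: w0:T, w6:T, w7:T. ✓
w1: successors {w1, w5, w6}; <>(~p | ~q) there: w1:T, w5:T, w6:T. ✓
w4: successors {w4, w5}; <>(~p | ~q) there: w4:T, w5:T. ✓
w5: successors {w0, w1, w5, w7}; <>(~p | ~q) there: w0:T, w1:T, w5:T, w7:T. ✓
w6: successors {w0, w1, w4, w5}; <>(~p | ~q) there: w0:T, w1:T, w4:T, w5:T. ✓
w7: successors {w0, w1, w5, w6, w7}; <>(~p | ~q) there: w0:T, w1:T, w5:T, w6:T, w7:T. ✓

{w0, w1, w4, w5, w6, w7}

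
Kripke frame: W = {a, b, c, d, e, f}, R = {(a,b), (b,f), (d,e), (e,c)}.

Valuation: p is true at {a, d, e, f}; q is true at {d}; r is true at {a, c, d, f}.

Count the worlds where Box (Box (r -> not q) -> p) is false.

2

a: successors {b}; Box (r -> not q) -> p there: b:F. ✗
b: successors {f}; Box (r -> not q) -> p there: f:T. ✓
c: no successors, so Box (Box (r -> not q) -> p) holds vacuously. ✓
d: successors {e}; Box (r -> not q) -> p there: e:T. ✓
e: successors {c}; Box (r -> not q) -> p there: c:F. ✗
f: no successors, so Box (Box (r -> not q) -> p) holds vacuously. ✓
Satisfying worlds: {b, c, d, f}.
So Box (Box (r -> not q) -> p) fails at the other 2 worlds.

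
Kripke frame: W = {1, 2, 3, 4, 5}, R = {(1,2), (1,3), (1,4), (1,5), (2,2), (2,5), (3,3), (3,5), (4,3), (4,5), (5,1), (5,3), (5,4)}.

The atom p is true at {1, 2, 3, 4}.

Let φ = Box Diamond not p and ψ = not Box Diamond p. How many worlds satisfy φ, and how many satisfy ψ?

1 and 0

For Box Diamond not p:
1: successors {2, 3, 4, 5}; Diamond not p there: 2:T, 3:T, 4:T, 5:F. ✗
2: successors {2, 5}; Diamond not p there: 2:T, 5:F. ✗
3: successors {3, 5}; Diamond not p there: 3:T, 5:F. ✗
4: successors {3, 5}; Diamond not p there: 3:T, 5:F. ✗
5: successors {1, 3, 4}; Diamond not p there: 1:T, 3:T, 4:T. ✓
— 1 world.
For not Box Diamond p:
1: Box Diamond p is T. ✗
2: Box Diamond p is T. ✗
3: Box Diamond p is T. ✗
4: Box Diamond p is T. ✗
5: Box Diamond p is T. ✗
— 0 worlds.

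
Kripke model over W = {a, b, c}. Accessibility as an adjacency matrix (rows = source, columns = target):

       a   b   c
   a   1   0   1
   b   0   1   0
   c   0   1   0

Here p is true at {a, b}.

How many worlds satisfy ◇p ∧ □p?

2

a: ◇p is T, □p is F. ✗
b: ◇p is T, □p is T. ✓
c: ◇p is T, □p is T. ✓
Satisfying worlds: {b, c}.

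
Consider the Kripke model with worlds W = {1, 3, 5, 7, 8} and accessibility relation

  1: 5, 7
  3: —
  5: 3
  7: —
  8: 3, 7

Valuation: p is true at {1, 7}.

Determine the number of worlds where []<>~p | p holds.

3

1: []<>~p is F, p is T. ✓
3: []<>~p is T, p is F. ✓
5: []<>~p is F, p is F. ✗
7: []<>~p is T, p is T. ✓
8: []<>~p is F, p is F. ✗
Satisfying worlds: {1, 3, 7}.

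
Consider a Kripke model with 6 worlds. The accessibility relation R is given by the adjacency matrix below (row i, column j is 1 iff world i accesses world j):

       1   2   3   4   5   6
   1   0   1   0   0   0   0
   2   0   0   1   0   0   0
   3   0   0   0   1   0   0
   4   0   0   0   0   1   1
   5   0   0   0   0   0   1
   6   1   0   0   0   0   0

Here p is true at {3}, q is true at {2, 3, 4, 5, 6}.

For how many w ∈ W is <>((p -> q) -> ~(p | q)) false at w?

1: successors {2}; (p -> q) -> ~(p | q) there: 2:F. ✗
2: successors {3}; (p -> q) -> ~(p | q) there: 3:F. ✗
3: successors {4}; (p -> q) -> ~(p | q) there: 4:F. ✗
4: successors {5, 6}; (p -> q) -> ~(p | q) there: 5:F, 6:F. ✗
5: successors {6}; (p -> q) -> ~(p | q) there: 6:F. ✗
6: successors {1}; (p -> q) -> ~(p | q) there: 1:T. ✓
Satisfying worlds: {6}.
So <>((p -> q) -> ~(p | q)) fails at the other 5 worlds.

5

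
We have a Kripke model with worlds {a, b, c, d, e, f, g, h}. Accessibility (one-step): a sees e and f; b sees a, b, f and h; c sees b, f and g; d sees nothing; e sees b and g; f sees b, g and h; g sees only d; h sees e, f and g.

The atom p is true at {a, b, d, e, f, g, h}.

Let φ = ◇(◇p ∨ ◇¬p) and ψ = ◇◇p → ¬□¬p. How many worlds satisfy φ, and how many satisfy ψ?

6 and 8

For ◇(◇p ∨ ◇¬p):
a: successors {e, f}; ◇p ∨ ◇¬p there: e:T, f:T. ✓
b: successors {a, b, f, h}; ◇p ∨ ◇¬p there: a:T, b:T, f:T, h:T. ✓
c: successors {b, f, g}; ◇p ∨ ◇¬p there: b:T, f:T, g:T. ✓
d: no successors, so ◇(◇p ∨ ◇¬p) fails. ✗
e: successors {b, g}; ◇p ∨ ◇¬p there: b:T, g:T. ✓
f: successors {b, g, h}; ◇p ∨ ◇¬p there: b:T, g:T, h:T. ✓
g: successors {d}; ◇p ∨ ◇¬p there: d:F. ✗
h: successors {e, f, g}; ◇p ∨ ◇¬p there: e:T, f:T, g:T. ✓
— 6 worlds.
For ◇◇p → ¬□¬p:
a: ◇◇p is T, ¬□¬p is T. ✓
b: ◇◇p is T, ¬□¬p is T. ✓
c: ◇◇p is T, ¬□¬p is T. ✓
d: ◇◇p is F, ¬□¬p is F. ✓
e: ◇◇p is T, ¬□¬p is T. ✓
f: ◇◇p is T, ¬□¬p is T. ✓
g: ◇◇p is F, ¬□¬p is T. ✓
h: ◇◇p is T, ¬□¬p is T. ✓
— 8 worlds.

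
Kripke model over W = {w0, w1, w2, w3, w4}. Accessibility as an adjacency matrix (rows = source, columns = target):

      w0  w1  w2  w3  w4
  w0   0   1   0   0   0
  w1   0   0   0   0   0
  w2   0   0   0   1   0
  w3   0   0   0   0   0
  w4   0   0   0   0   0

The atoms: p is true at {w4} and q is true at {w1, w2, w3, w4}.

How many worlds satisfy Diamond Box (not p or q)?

2

w0: successors {w1}; Box (not p or q) there: w1:T. ✓
w1: no successors, so Diamond Box (not p or q) fails. ✗
w2: successors {w3}; Box (not p or q) there: w3:T. ✓
w3: no successors, so Diamond Box (not p or q) fails. ✗
w4: no successors, so Diamond Box (not p or q) fails. ✗
Satisfying worlds: {w0, w2}.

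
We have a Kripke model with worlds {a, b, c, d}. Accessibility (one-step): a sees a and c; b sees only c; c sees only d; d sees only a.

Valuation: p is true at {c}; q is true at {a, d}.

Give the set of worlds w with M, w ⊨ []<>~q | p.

a: []<>~q is F, p is F. ✗
b: []<>~q is F, p is F. ✗
c: []<>~q is F, p is T. ✓
d: []<>~q is T, p is F. ✓

{c, d}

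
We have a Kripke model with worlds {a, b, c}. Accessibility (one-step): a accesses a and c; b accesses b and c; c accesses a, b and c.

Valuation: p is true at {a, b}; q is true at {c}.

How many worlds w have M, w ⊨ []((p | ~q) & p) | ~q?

a: []((p | ~q) & p) is F, ~q is T. ✓
b: []((p | ~q) & p) is F, ~q is T. ✓
c: []((p | ~q) & p) is F, ~q is F. ✗
Satisfying worlds: {a, b}.

2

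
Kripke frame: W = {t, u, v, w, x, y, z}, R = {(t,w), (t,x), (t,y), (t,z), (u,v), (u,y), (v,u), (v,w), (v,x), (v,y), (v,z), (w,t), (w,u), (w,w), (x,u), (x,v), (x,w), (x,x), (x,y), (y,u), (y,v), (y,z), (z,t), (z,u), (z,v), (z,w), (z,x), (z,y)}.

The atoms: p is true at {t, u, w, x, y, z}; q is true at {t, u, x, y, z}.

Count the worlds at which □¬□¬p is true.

7

t: successors {w, x, y, z}; ¬□¬p there: w:T, x:T, y:T, z:T. ✓
u: successors {v, y}; ¬□¬p there: v:T, y:T. ✓
v: successors {u, w, x, y, z}; ¬□¬p there: u:T, w:T, x:T, y:T, z:T. ✓
w: successors {t, u, w}; ¬□¬p there: t:T, u:T, w:T. ✓
x: successors {u, v, w, x, y}; ¬□¬p there: u:T, v:T, w:T, x:T, y:T. ✓
y: successors {u, v, z}; ¬□¬p there: u:T, v:T, z:T. ✓
z: successors {t, u, v, w, x, y}; ¬□¬p there: t:T, u:T, v:T, w:T, x:T, y:T. ✓
Satisfying worlds: {t, u, v, w, x, y, z}.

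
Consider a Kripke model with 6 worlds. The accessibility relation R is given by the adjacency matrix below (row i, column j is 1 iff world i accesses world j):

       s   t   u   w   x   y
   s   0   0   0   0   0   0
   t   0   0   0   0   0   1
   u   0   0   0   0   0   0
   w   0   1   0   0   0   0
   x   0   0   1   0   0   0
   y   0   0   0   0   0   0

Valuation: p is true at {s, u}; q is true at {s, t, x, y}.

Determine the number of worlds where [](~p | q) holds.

s: no successors, so [](~p | q) holds vacuously. ✓
t: successors {y}; ~p | q there: y:T. ✓
u: no successors, so [](~p | q) holds vacuously. ✓
w: successors {t}; ~p | q there: t:T. ✓
x: successors {u}; ~p | q there: u:F. ✗
y: no successors, so [](~p | q) holds vacuously. ✓
Satisfying worlds: {s, t, u, w, y}.

5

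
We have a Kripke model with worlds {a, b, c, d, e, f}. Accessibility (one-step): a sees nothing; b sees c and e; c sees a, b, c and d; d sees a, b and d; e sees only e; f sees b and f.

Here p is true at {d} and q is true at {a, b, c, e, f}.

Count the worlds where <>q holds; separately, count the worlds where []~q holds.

5 and 1

For <>q:
a: no successors, so <>q fails. ✗
b: successors {c, e}; q there: c:T, e:T. ✓
c: successors {a, b, c, d}; q there: a:T, b:T, c:T, d:F. ✓
d: successors {a, b, d}; q there: a:T, b:T, d:F. ✓
e: successors {e}; q there: e:T. ✓
f: successors {b, f}; q there: b:T, f:T. ✓
— 5 worlds.
For []~q:
a: no successors, so []~q holds vacuously. ✓
b: successors {c, e}; ~q there: c:F, e:F. ✗
c: successors {a, b, c, d}; ~q there: a:F, b:F, c:F, d:T. ✗
d: successors {a, b, d}; ~q there: a:F, b:F, d:T. ✗
e: successors {e}; ~q there: e:F. ✗
f: successors {b, f}; ~q there: b:F, f:F. ✗
— 1 world.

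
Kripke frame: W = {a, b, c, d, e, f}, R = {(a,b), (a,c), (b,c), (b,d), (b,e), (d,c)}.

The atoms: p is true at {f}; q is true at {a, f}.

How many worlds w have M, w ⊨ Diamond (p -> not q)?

3

a: successors {b, c}; p -> not q there: b:T, c:T. ✓
b: successors {c, d, e}; p -> not q there: c:T, d:T, e:T. ✓
c: no successors, so Diamond (p -> not q) fails. ✗
d: successors {c}; p -> not q there: c:T. ✓
e: no successors, so Diamond (p -> not q) fails. ✗
f: no successors, so Diamond (p -> not q) fails. ✗
Satisfying worlds: {a, b, d}.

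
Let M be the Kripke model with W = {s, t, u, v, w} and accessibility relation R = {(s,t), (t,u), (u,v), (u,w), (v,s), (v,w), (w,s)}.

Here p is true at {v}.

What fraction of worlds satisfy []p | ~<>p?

s: []p is F, ~<>p is T. ✓
t: []p is F, ~<>p is T. ✓
u: []p is F, ~<>p is F. ✗
v: []p is F, ~<>p is T. ✓
w: []p is F, ~<>p is T. ✓
That's 4 of 5 worlds, so 4/5.

4/5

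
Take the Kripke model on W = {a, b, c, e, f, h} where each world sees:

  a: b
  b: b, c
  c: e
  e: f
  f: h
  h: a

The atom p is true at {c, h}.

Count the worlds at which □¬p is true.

4

a: successors {b}; ¬p there: b:T. ✓
b: successors {b, c}; ¬p there: b:T, c:F. ✗
c: successors {e}; ¬p there: e:T. ✓
e: successors {f}; ¬p there: f:T. ✓
f: successors {h}; ¬p there: h:F. ✗
h: successors {a}; ¬p there: a:T. ✓
Satisfying worlds: {a, c, e, h}.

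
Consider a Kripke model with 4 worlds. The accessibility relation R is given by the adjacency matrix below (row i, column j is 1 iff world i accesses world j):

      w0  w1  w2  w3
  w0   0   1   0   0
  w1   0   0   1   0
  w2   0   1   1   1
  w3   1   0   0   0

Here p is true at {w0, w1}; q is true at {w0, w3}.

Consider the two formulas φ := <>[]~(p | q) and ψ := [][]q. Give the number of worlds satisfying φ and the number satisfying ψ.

For <>[]~(p | q):
w0: successors {w1}; []~(p | q) there: w1:T. ✓
w1: successors {w2}; []~(p | q) there: w2:F. ✗
w2: successors {w1, w2, w3}; []~(p | q) there: w1:T, w2:F, w3:F. ✓
w3: successors {w0}; []~(p | q) there: w0:F. ✗
— 2 worlds.
For [][]q:
w0: successors {w1}; []q there: w1:F. ✗
w1: successors {w2}; []q there: w2:F. ✗
w2: successors {w1, w2, w3}; []q there: w1:F, w2:F, w3:T. ✗
w3: successors {w0}; []q there: w0:F. ✗
— 0 worlds.

2 and 0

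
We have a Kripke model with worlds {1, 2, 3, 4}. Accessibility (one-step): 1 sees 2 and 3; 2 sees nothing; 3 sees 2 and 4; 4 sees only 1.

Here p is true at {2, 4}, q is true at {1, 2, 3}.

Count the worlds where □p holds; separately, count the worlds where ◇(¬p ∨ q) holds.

2 and 3

For □p:
1: successors {2, 3}; p there: 2:T, 3:F. ✗
2: no successors, so □p holds vacuously. ✓
3: successors {2, 4}; p there: 2:T, 4:T. ✓
4: successors {1}; p there: 1:F. ✗
— 2 worlds.
For ◇(¬p ∨ q):
1: successors {2, 3}; ¬p ∨ q there: 2:T, 3:T. ✓
2: no successors, so ◇(¬p ∨ q) fails. ✗
3: successors {2, 4}; ¬p ∨ q there: 2:T, 4:F. ✓
4: successors {1}; ¬p ∨ q there: 1:T. ✓
— 3 worlds.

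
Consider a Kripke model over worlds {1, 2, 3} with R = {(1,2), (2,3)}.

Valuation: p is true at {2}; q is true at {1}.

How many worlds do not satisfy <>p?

1: successors {2}; p there: 2:T. ✓
2: successors {3}; p there: 3:F. ✗
3: no successors, so <>p fails. ✗
Satisfying worlds: {1}.
So <>p fails at the other 2 worlds.

2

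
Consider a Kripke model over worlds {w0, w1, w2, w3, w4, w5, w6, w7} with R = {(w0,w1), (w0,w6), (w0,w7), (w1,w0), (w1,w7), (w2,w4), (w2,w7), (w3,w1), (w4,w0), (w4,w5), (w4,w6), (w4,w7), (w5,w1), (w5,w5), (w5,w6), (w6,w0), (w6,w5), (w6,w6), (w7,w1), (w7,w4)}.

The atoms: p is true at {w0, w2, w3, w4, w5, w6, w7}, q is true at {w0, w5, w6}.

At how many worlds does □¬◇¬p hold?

w0: successors {w1, w6, w7}; ¬◇¬p there: w1:T, w6:T, w7:F. ✗
w1: successors {w0, w7}; ¬◇¬p there: w0:F, w7:F. ✗
w2: successors {w4, w7}; ¬◇¬p there: w4:T, w7:F. ✗
w3: successors {w1}; ¬◇¬p there: w1:T. ✓
w4: successors {w0, w5, w6, w7}; ¬◇¬p there: w0:F, w5:F, w6:T, w7:F. ✗
w5: successors {w1, w5, w6}; ¬◇¬p there: w1:T, w5:F, w6:T. ✗
w6: successors {w0, w5, w6}; ¬◇¬p there: w0:F, w5:F, w6:T. ✗
w7: successors {w1, w4}; ¬◇¬p there: w1:T, w4:T. ✓
Satisfying worlds: {w3, w7}.

2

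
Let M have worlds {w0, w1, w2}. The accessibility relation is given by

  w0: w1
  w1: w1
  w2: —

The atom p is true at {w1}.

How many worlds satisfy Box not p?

1

w0: successors {w1}; not p there: w1:F. ✗
w1: successors {w1}; not p there: w1:F. ✗
w2: no successors, so Box not p holds vacuously. ✓
Satisfying worlds: {w2}.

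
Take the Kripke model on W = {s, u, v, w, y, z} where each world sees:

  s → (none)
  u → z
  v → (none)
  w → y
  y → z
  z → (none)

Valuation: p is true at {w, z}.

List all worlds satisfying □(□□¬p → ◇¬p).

s: no successors, so □(□□¬p → ◇¬p) holds vacuously. ✓
u: successors {z}; □□¬p → ◇¬p there: z:F. ✗
v: no successors, so □(□□¬p → ◇¬p) holds vacuously. ✓
w: successors {y}; □□¬p → ◇¬p there: y:F. ✗
y: successors {z}; □□¬p → ◇¬p there: z:F. ✗
z: no successors, so □(□□¬p → ◇¬p) holds vacuously. ✓

{s, v, z}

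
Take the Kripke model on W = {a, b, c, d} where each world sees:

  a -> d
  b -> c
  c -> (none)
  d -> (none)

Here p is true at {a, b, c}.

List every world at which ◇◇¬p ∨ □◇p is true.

a: ◇◇¬p is F, □◇p is F. ✗
b: ◇◇¬p is F, □◇p is F. ✗
c: ◇◇¬p is F, □◇p is T. ✓
d: ◇◇¬p is F, □◇p is T. ✓

{c, d}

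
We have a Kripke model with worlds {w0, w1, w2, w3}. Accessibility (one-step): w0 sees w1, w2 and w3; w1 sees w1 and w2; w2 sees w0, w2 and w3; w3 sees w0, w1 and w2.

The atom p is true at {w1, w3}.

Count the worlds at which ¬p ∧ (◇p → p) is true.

w0: ¬p is T, ◇p → p is F. ✗
w1: ¬p is F, ◇p → p is T. ✗
w2: ¬p is T, ◇p → p is F. ✗
w3: ¬p is F, ◇p → p is T. ✗
Satisfying worlds: ∅.

0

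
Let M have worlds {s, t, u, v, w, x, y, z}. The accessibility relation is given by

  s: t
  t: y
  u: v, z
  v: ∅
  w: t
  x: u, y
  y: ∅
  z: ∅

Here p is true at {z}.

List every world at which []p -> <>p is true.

{s, t, u, w, x}

s: []p is F, <>p is F. ✓
t: []p is F, <>p is F. ✓
u: []p is F, <>p is T. ✓
v: []p is T, <>p is F. ✗
w: []p is F, <>p is F. ✓
x: []p is F, <>p is F. ✓
y: []p is T, <>p is F. ✗
z: []p is T, <>p is F. ✗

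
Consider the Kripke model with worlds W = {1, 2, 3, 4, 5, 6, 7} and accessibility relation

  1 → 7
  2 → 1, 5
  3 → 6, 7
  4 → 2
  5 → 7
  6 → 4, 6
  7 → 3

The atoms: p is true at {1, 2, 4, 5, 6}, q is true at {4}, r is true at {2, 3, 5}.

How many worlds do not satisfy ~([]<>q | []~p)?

1: []<>q | []~p is T. ✗
2: []<>q | []~p is F. ✓
3: []<>q | []~p is F. ✓
4: []<>q | []~p is F. ✓
5: []<>q | []~p is T. ✗
6: []<>q | []~p is F. ✓
7: []<>q | []~p is T. ✗
Satisfying worlds: {2, 3, 4, 6}.
So ~([]<>q | []~p) fails at the other 3 worlds.

3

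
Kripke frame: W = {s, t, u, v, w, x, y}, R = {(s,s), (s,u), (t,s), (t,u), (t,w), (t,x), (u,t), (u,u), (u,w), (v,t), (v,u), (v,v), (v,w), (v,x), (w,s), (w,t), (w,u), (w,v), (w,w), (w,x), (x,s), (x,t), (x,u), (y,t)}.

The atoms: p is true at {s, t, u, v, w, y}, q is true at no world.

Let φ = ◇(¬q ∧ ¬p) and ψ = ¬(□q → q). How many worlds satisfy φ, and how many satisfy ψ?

3 and 0

For ◇(¬q ∧ ¬p):
s: successors {s, u}; ¬q ∧ ¬p there: s:F, u:F. ✗
t: successors {s, u, w, x}; ¬q ∧ ¬p there: s:F, u:F, w:F, x:T. ✓
u: successors {t, u, w}; ¬q ∧ ¬p there: t:F, u:F, w:F. ✗
v: successors {t, u, v, w, x}; ¬q ∧ ¬p there: t:F, u:F, v:F, w:F, x:T. ✓
w: successors {s, t, u, v, w, x}; ¬q ∧ ¬p there: s:F, t:F, u:F, v:F, w:F, x:T. ✓
x: successors {s, t, u}; ¬q ∧ ¬p there: s:F, t:F, u:F. ✗
y: successors {t}; ¬q ∧ ¬p there: t:F. ✗
— 3 worlds.
For ¬(□q → q):
s: □q → q is T. ✗
t: □q → q is T. ✗
u: □q → q is T. ✗
v: □q → q is T. ✗
w: □q → q is T. ✗
x: □q → q is T. ✗
y: □q → q is T. ✗
— 0 worlds.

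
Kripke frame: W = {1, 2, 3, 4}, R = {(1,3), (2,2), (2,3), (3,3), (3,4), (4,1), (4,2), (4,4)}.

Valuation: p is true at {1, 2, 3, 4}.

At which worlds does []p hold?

{1, 2, 3, 4}

1: successors {3}; p there: 3:T. ✓
2: successors {2, 3}; p there: 2:T, 3:T. ✓
3: successors {3, 4}; p there: 3:T, 4:T. ✓
4: successors {1, 2, 4}; p there: 1:T, 2:T, 4:T. ✓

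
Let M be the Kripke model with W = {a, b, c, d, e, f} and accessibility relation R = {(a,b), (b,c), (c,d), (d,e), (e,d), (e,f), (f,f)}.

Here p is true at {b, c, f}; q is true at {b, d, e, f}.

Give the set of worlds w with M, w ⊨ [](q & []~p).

a: successors {b}; q & []~p there: b:F. ✗
b: successors {c}; q & []~p there: c:F. ✗
c: successors {d}; q & []~p there: d:T. ✓
d: successors {e}; q & []~p there: e:F. ✗
e: successors {d, f}; q & []~p there: d:T, f:F. ✗
f: successors {f}; q & []~p there: f:F. ✗

{c}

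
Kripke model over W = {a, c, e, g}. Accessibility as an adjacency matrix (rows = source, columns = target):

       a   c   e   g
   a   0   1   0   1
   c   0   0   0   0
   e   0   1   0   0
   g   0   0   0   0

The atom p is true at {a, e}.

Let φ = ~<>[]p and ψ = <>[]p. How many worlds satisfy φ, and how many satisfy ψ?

2 and 2

For ~<>[]p:
a: <>[]p is T. ✗
c: <>[]p is F. ✓
e: <>[]p is T. ✗
g: <>[]p is F. ✓
— 2 worlds.
For <>[]p:
a: successors {c, g}; []p there: c:T, g:T. ✓
c: no successors, so <>[]p fails. ✗
e: successors {c}; []p there: c:T. ✓
g: no successors, so <>[]p fails. ✗
— 2 worlds.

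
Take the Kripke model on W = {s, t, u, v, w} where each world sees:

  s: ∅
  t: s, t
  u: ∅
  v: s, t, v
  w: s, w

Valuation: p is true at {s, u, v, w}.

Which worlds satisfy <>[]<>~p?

{t, v, w}

s: no successors, so <>[]<>~p fails. ✗
t: successors {s, t}; []<>~p there: s:T, t:F. ✓
u: no successors, so <>[]<>~p fails. ✗
v: successors {s, t, v}; []<>~p there: s:T, t:F, v:F. ✓
w: successors {s, w}; []<>~p there: s:T, w:F. ✓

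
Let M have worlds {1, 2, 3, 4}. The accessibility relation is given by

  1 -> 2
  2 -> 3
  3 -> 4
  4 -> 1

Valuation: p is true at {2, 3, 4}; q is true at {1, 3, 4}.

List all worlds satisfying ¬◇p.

1: ◇p is T. ✗
2: ◇p is T. ✗
3: ◇p is T. ✗
4: ◇p is F. ✓

{4}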